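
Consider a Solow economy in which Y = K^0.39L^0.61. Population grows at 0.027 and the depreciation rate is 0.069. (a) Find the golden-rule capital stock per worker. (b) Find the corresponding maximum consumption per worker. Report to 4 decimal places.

The effective depreciation rate is n + δ = 0.027 + 0.069 = 0.096.
Maximizing c = f(k) − (n+δ)·k gives f'(k) = n+δ, i.e. 0.39·k^(0.39−1) = 0.096, so k_gold = (0.39/0.096)^(1/0.61) ≈ 9.9546.
y_gold = 9.9546^0.39 ≈ 2.4504; c_gold = y_gold − 0.096·k_gold ≈ 1.4947.

(a) k_gold ≈ 9.9546; (b) c_gold ≈ 1.4947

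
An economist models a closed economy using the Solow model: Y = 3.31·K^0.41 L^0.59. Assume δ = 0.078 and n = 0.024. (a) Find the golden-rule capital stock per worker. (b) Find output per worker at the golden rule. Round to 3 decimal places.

(a) k_gold ≈ 80.372; (b) y_gold ≈ 19.995

Break-even investment rate: n + δ = 0.024 + 0.078 = 0.102.
Setting f'(k) = n+δ gives 0.41·3.31·k^(0.41−1) = 0.102, hence k_gold = (0.41·3.31/0.102)^(1/0.59) ≈ 80.3720.
y_gold = 3.31·80.3720^0.41 ≈ 19.9950.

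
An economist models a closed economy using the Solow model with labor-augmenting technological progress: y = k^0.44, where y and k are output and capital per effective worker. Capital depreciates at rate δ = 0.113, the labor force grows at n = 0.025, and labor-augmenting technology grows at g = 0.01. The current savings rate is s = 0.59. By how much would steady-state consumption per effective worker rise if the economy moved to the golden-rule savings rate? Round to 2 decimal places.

The effective depreciation rate is n + g + δ = 0.025 + 0.01 + 0.113 = 0.148.
Current steady state (s = 0.59): k* = (0.59/0.148)^(1/0.56) ≈ 11.8163, y* = 11.8163^0.44 ≈ 2.9641, c* = (1−0.59)·2.9641 ≈ 1.2153.
Golden rule sets MPK = n+g+δ: 0.44·k^(0.44−1) = 0.148, so k_gold = (0.44/0.148)^(1/0.56) ≈ 6.9982.
y_gold = 6.9982^0.44 ≈ 2.3539, c_gold = y_gold − 0.148·k_gold ≈ 1.3182.
Gain: Δc = 1.3182 − 1.2153 ≈ 0.1029.

Δc ≈ 0.10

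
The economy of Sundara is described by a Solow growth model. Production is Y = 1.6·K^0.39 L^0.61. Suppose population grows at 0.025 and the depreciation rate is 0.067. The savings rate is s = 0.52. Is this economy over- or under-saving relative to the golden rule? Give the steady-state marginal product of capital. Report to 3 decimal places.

over-saving; MPK ≈ 0.069

Capital per worker breaks even when investment replaces (n + δ)·k; here n + δ = 0.092.
Steady-state k*: s·A·k^0.39 = 0.092·k gives k* = (0.52·1.6/0.092)^(1/0.61) ≈ 36.9627.
MPK = 0.39·1.6·36.9627^(-0.61) ≈ 0.0690.
MPK < n+δ = 0.092, so the economy is dynamically inefficient (over-saving).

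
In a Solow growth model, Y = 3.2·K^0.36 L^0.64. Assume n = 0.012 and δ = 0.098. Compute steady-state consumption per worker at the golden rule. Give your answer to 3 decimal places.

Break-even investment rate: n + δ = 0.012 + 0.098 = 0.11.
Maximizing c = f(k) − (n+δ)·k gives f'(k) = n+δ, i.e. 0.36·3.2·k^(0.36−1) = 0.11, so k_gold = (0.36·3.2/0.11)^(1/0.64) ≈ 39.2503.
y_gold = 3.2·39.2503^0.36 ≈ 11.9932.
c_gold = y_gold − (n+δ)·k_gold = 11.9932 − 0.11·39.2503 ≈ 7.6756.

c_gold ≈ 7.676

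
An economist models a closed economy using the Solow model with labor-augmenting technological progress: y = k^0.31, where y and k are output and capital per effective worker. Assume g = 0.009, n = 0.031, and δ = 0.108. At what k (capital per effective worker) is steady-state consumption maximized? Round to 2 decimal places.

Capital per effective worker breaks even when investment replaces (n + g + δ)·k; here n + g + δ = 0.148.
Maximizing c = f(k) − (n+g+δ)·k gives f'(k) = n+g+δ, i.e. 0.31·k^(0.31−1) = 0.148, so k_gold = (0.31/0.148)^(1/0.69) ≈ 2.9199.

k_gold ≈ 2.92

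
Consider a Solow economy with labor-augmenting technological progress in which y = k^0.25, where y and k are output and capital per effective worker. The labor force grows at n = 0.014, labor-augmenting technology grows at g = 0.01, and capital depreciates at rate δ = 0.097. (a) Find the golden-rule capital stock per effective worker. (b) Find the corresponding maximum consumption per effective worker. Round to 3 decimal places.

(a) k_gold ≈ 2.632; (b) c_gold ≈ 0.955

n + g + δ = 0.014 + 0.01 + 0.097 = 0.121.
At the golden rule the marginal product of capital equals n+g+δ: 0.25·k^(0.25−1) = 0.121. Solving, k_gold = (0.25/0.121)^(1/0.75) ≈ 2.6315.
y_gold = 2.6315^0.25 ≈ 1.2737; c_gold = y_gold − 0.121·k_gold ≈ 0.9552.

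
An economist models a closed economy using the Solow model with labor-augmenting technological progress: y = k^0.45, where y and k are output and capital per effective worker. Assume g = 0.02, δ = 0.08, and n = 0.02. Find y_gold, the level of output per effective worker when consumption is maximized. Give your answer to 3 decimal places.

y_gold ≈ 2.949

Capital per effective worker breaks even when investment replaces (n + g + δ)·k; here n + g + δ = 0.12.
Golden rule sets MPK = n+g+δ: 0.45·k^(0.45−1) = 0.12, so k_gold = (0.45/0.12)^(1/0.55) ≈ 11.0584.
Output: y_gold = k_gold^0.45 = 11.0584^0.45 ≈ 2.9489.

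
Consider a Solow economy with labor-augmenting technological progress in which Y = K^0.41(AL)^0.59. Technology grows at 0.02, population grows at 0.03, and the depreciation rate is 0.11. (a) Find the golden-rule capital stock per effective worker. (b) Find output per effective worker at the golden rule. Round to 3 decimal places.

(a) k_gold ≈ 4.928; (b) y_gold ≈ 1.923

Break-even investment rate: n + g + δ = 0.03 + 0.02 + 0.11 = 0.16.
Maximizing c = f(k) − (n+g+δ)·k gives f'(k) = n+g+δ, i.e. 0.41·k^(0.41−1) = 0.16, so k_gold = (0.41/0.16)^(1/0.59) ≈ 4.9278.
y_gold = 4.9278^0.41 ≈ 1.9230.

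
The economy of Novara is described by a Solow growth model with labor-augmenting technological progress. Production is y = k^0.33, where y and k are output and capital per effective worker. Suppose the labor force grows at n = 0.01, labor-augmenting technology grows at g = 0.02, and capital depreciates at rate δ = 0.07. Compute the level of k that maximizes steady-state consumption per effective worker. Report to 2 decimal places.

k_gold ≈ 5.94

Capital per effective worker breaks even when investment replaces (n + g + δ)·k; here n + g + δ = 0.1.
At the golden rule the marginal product of capital equals n+g+δ: 0.33·k^(0.33−1) = 0.1. Solving, k_gold = (0.33/0.1)^(1/0.67) ≈ 5.9416.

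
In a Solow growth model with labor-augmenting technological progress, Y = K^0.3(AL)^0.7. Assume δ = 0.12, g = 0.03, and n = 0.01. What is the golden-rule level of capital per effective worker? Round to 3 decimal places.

The effective depreciation rate is n + g + δ = 0.01 + 0.03 + 0.12 = 0.16.
Maximizing c = f(k) − (n+g+δ)·k gives f'(k) = n+g+δ, i.e. 0.3·k^(0.3−1) = 0.16, so k_gold = (0.3/0.16)^(1/0.7) ≈ 2.4547.

k_gold ≈ 2.455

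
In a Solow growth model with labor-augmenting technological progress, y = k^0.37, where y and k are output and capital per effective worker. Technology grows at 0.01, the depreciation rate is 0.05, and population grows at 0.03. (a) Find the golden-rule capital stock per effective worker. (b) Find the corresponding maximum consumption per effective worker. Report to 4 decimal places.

Capital per effective worker breaks even when investment replaces (n + g + δ)·k; here n + g + δ = 0.09.
Setting f'(k) = n+g+δ gives 0.37·k^(0.37−1) = 0.09, hence k_gold = (0.37/0.09)^(1/0.63) ≈ 9.4306.
y_gold = 9.4306^0.37 ≈ 2.2939; c_gold = y_gold − 0.09·k_gold ≈ 1.4452.

(a) k_gold ≈ 9.4306; (b) c_gold ≈ 1.4452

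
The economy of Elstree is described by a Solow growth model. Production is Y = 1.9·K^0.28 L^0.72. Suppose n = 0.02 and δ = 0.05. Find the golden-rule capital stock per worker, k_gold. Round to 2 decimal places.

k_gold ≈ 16.72

The effective depreciation rate is n + δ = 0.02 + 0.05 = 0.07.
Maximizing c = f(k) − (n+δ)·k gives f'(k) = n+δ, i.e. 0.28·1.9·k^(0.28−1) = 0.07, so k_gold = (0.28·1.9/0.07)^(1/0.72) ≈ 16.7245.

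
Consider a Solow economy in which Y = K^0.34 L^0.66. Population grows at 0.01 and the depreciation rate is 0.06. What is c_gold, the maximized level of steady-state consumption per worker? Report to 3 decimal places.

c_gold ≈ 1.490

The effective depreciation rate is n + δ = 0.01 + 0.06 = 0.07.
At the golden rule the marginal product of capital equals n+δ: 0.34·k^(0.34−1) = 0.07. Solving, k_gold = (0.34/0.07)^(1/0.66) ≈ 10.9641.
y_gold = 10.9641^0.34 ≈ 2.2573.
c_gold = y_gold − (n+δ)·k_gold = 2.2573 − 0.07·10.9641 ≈ 1.4898.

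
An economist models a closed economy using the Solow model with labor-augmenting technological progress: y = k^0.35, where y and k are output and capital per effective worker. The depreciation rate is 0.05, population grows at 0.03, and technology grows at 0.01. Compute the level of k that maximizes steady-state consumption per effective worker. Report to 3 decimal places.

k_gold ≈ 8.080

The effective depreciation rate is n + g + δ = 0.03 + 0.01 + 0.05 = 0.09.
Golden rule sets MPK = n+g+δ: 0.35·k^(0.35−1) = 0.09, so k_gold = (0.35/0.09)^(1/0.65) ≈ 8.0802.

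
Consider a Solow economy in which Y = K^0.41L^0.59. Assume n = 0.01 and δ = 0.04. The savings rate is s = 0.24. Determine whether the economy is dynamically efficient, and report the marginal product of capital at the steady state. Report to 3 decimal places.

The effective depreciation rate is n + δ = 0.01 + 0.04 = 0.05.
Steady-state k*: s·k^0.41 = 0.05·k gives k* = (0.24/0.05)^(1/0.59) ≈ 14.2773.
MPK = 0.41·14.2773^(-0.59) ≈ 0.0854.
MPK > n+δ = 0.05, so the economy is dynamically efficient (under-saving).

dynamically efficient; MPK ≈ 0.085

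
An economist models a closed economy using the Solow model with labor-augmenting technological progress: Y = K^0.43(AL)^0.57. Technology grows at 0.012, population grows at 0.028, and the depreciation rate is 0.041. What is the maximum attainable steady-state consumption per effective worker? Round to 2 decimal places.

c_gold ≈ 2.01

Break-even investment rate: n + g + δ = 0.028 + 0.012 + 0.041 = 0.081.
Maximizing c = f(k) − (n+g+δ)·k gives f'(k) = n+g+δ, i.e. 0.43·k^(0.43−1) = 0.081, so k_gold = (0.43/0.081)^(1/0.57) ≈ 18.7025.
y_gold = 18.7025^0.43 ≈ 3.5230.
c_gold = y_gold − (n+g+δ)·k_gold = 3.5230 − 0.081·18.7025 ≈ 2.0081.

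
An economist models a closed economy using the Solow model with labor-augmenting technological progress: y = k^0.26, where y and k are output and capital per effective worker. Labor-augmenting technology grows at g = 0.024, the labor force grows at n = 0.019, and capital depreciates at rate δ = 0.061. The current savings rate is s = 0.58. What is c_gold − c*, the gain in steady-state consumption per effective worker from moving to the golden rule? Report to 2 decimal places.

n + g + δ = 0.019 + 0.024 + 0.061 = 0.104.
Current steady state (s = 0.58): k* = (0.58/0.104)^(1/0.74) ≈ 10.2010, y* = 10.2010^0.26 ≈ 1.8291, c* = (1−0.58)·1.8291 ≈ 0.7682.
At the golden rule the marginal product of capital equals n+g+δ: 0.26·k^(0.26−1) = 0.104. Solving, k_gold = (0.26/0.104)^(1/0.74) ≈ 3.4495.
y_gold = 3.4495^0.26 ≈ 1.3798, c_gold = y_gold − 0.104·k_gold ≈ 1.0211.
Gain: Δc = 1.0211 − 0.7682 ≈ 0.2528.

Δc ≈ 0.25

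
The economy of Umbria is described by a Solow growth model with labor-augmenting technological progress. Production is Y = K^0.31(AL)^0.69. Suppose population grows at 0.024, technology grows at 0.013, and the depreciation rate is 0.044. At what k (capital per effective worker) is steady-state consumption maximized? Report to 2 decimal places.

k_gold ≈ 6.99

n + g + δ = 0.024 + 0.013 + 0.044 = 0.081.
Setting f'(k) = n+g+δ gives 0.31·k^(0.31−1) = 0.081, hence k_gold = (0.31/0.081)^(1/0.69) ≈ 6.9944.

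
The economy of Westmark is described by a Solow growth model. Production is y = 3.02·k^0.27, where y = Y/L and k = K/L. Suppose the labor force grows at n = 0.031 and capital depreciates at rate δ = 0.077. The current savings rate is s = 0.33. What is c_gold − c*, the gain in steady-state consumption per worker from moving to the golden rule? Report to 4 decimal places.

Capital per worker breaks even when investment replaces (n + δ)·k; here n + δ = 0.108.
Current steady state (s = 0.33): k* = (0.33·3.02/0.108)^(1/0.73) ≈ 20.9919, y* = 3.02·20.9919^0.27 ≈ 6.8701, c* = (1−0.33)·6.8701 ≈ 4.6029.
Golden rule sets MPK = n+δ: 0.27·3.02·k^(0.27−1) = 0.108, so k_gold = (0.27·3.02/0.108)^(1/0.73) ≈ 15.9466.
y_gold = 3.02·15.9466^0.27 ≈ 6.3786, c_gold = y_gold − 0.108·k_gold ≈ 4.6564.
Gain: Δc = 4.6564 − 4.6029 ≈ 0.0535.

Δc ≈ 0.0535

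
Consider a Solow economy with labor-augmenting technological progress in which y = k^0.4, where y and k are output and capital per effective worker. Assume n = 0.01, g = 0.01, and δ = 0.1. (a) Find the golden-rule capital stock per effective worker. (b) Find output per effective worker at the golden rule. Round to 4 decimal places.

Capital per effective worker breaks even when investment replaces (n + g + δ)·k; here n + g + δ = 0.12.
Maximizing c = f(k) − (n+g+δ)·k gives f'(k) = n+g+δ, i.e. 0.4·k^(0.4−1) = 0.12, so k_gold = (0.4/0.12)^(1/0.6) ≈ 7.4381.
y_gold = 7.4381^0.4 ≈ 2.2314.

(a) k_gold ≈ 7.4381; (b) y_gold ≈ 2.2314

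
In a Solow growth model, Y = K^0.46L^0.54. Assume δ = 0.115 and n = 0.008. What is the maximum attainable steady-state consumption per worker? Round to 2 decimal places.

Capital per worker breaks even when investment replaces (n + δ)·k; here n + δ = 0.123.
Setting f'(k) = n+δ gives 0.46·k^(0.46−1) = 0.123, hence k_gold = (0.46/0.123)^(1/0.54) ≈ 11.5037.
y_gold = 11.5037^0.46 ≈ 3.0760.
c_gold = y_gold − (n+δ)·k_gold = 3.0760 − 0.123·11.5037 ≈ 1.6610.

c_gold ≈ 1.66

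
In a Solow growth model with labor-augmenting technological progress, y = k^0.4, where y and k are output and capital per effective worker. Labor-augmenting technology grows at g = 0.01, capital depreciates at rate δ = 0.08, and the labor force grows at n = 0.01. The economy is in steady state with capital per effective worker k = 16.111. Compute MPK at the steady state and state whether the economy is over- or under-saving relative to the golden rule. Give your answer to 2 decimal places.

over-saving; MPK ≈ 0.08

The effective depreciation rate is n + g + δ = 0.01 + 0.01 + 0.08 = 0.1.
MPK = 0.4·k^(0.4−1) = 0.4·16.111^(-0.6) ≈ 0.0755.
MPK < 0.1, so the economy is dynamically inefficient (over-saving).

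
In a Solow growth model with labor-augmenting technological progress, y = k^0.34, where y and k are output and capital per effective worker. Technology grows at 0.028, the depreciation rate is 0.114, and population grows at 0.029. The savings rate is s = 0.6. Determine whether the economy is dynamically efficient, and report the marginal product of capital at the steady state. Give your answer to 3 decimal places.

n + g + δ = 0.029 + 0.028 + 0.114 = 0.171.
Steady-state k*: s·k^0.34 = 0.171·k gives k* = (0.6/0.171)^(1/0.66) ≈ 6.6987.
MPK = 0.34·6.6987^(-0.66) ≈ 0.0969.
MPK < n+g+δ = 0.171, so the economy is dynamically inefficient (over-saving).

dynamically inefficient; MPK ≈ 0.097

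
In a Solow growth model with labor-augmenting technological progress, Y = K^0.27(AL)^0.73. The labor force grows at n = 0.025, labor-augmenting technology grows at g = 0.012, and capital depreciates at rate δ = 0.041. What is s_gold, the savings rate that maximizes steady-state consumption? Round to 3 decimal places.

n + g + δ = 0.025 + 0.012 + 0.041 = 0.078.
At the golden rule MPK = n+g+δ, and in any Cobb-Douglas steady state s = (n+g+δ)·k/y = MPK·k/y = capital's share 0.27.

s_gold = 0.270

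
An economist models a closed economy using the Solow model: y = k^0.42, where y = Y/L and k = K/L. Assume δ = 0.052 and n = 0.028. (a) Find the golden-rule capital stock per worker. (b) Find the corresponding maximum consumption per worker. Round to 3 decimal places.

(a) k_gold ≈ 17.444; (b) c_gold ≈ 1.927

Capital per worker breaks even when investment replaces (n + δ)·k; here n + δ = 0.08.
Golden rule sets MPK = n+δ: 0.42·k^(0.42−1) = 0.08, so k_gold = (0.42/0.08)^(1/0.58) ≈ 17.4443.
y_gold = 17.4443^0.42 ≈ 3.3227; c_gold = y_gold − 0.08·k_gold ≈ 1.9272.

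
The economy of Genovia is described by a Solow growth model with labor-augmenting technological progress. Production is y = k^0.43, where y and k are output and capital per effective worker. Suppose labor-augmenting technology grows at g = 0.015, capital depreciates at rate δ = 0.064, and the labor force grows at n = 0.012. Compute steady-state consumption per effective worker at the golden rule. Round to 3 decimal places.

c_gold ≈ 1.839

The effective depreciation rate is n + g + δ = 0.012 + 0.015 + 0.064 = 0.091.
Golden rule sets MPK = n+g+δ: 0.43·k^(0.43−1) = 0.091, so k_gold = (0.43/0.091)^(1/0.57) ≈ 15.2477.
y_gold = 15.2477^0.43 ≈ 3.2268.
c_gold = y_gold − (n+g+δ)·k_gold = 3.2268 − 0.091·15.2477 ≈ 1.8393.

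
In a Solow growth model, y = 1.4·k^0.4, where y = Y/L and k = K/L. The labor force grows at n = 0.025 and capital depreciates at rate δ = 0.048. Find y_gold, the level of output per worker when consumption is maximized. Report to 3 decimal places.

Break-even investment rate: n + δ = 0.025 + 0.048 = 0.073.
At the golden rule the marginal product of capital equals n+δ: 0.4·1.4·k^(0.4−1) = 0.073. Solving, k_gold = (0.4·1.4/0.073)^(1/0.6) ≈ 29.8384.
Output: y_gold = 1.4·k_gold^0.4 = 1.4·29.8384^0.4 ≈ 5.4455.

y_gold ≈ 5.446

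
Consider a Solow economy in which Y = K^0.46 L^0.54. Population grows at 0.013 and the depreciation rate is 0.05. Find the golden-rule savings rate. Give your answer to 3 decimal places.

n + δ = 0.013 + 0.05 = 0.063.
At the golden rule MPK = n+δ, and in any Cobb-Douglas steady state s = (n+δ)·k/y = MPK·k/y = capital's share 0.46.

s_gold = 0.460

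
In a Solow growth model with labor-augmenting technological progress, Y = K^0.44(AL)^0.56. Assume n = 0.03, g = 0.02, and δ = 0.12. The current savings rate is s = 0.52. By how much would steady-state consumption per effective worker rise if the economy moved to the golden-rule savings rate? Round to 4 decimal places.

Δc ≈ 0.0268

n + g + δ = 0.03 + 0.02 + 0.12 = 0.17.
Current steady state (s = 0.52): k* = (0.52/0.17)^(1/0.56) ≈ 7.3631, y* = 7.3631^0.44 ≈ 2.4072, c* = (1−0.52)·2.4072 ≈ 1.1554.
Maximizing c = f(k) − (n+g+δ)·k gives f'(k) = n+g+δ, i.e. 0.44·k^(0.44−1) = 0.17, so k_gold = (0.44/0.17)^(1/0.56) ≈ 5.4639.
y_gold = 5.4639^0.44 ≈ 2.1111, c_gold = y_gold − 0.17·k_gold ≈ 1.1822.
Gain: Δc = 1.1822 − 1.1554 ≈ 0.0268.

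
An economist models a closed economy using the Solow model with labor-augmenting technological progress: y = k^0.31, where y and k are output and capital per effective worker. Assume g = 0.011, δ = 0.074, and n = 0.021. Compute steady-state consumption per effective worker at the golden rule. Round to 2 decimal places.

Break-even investment rate: n + g + δ = 0.021 + 0.011 + 0.074 = 0.106.
Maximizing c = f(k) − (n+g+δ)·k gives f'(k) = n+g+δ, i.e. 0.31·k^(0.31−1) = 0.106, so k_gold = (0.31/0.106)^(1/0.69) ≈ 4.7363.
y_gold = 4.7363^0.31 ≈ 1.6195.
c_gold = y_gold − (n+g+δ)·k_gold = 1.6195 − 0.106·4.7363 ≈ 1.1175.

c_gold ≈ 1.12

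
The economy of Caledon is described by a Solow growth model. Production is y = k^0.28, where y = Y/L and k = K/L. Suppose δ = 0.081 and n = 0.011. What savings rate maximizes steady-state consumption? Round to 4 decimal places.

s_gold = 0.2800

The effective depreciation rate is n + δ = 0.011 + 0.081 = 0.092.
At the golden rule MPK = n+δ, and in any Cobb-Douglas steady state s = (n+δ)·k/y = MPK·k/y = capital's share 0.28.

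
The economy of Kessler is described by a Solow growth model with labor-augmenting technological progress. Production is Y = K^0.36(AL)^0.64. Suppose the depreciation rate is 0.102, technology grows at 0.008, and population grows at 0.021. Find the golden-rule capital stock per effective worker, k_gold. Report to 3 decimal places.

k_gold ≈ 4.853

n + g + δ = 0.021 + 0.008 + 0.102 = 0.131.
At the golden rule the marginal product of capital equals n+g+δ: 0.36·k^(0.36−1) = 0.131. Solving, k_gold = (0.36/0.131)^(1/0.64) ≈ 4.8527.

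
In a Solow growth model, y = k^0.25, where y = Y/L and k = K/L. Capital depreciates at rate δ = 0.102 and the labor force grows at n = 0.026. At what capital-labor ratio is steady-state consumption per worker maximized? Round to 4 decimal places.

k_gold ≈ 2.4414

Capital per worker breaks even when investment replaces (n + δ)·k; here n + δ = 0.128.
At the golden rule the marginal product of capital equals n+δ: 0.25·k^(0.25−1) = 0.128. Solving, k_gold = (0.25/0.128)^(1/0.75) ≈ 2.4414.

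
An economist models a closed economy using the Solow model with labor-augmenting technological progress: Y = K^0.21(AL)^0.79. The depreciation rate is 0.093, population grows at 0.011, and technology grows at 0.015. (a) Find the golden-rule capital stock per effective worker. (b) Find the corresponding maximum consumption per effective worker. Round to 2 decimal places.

(a) k_gold ≈ 2.05; (b) c_gold ≈ 0.92

Capital per effective worker breaks even when investment replaces (n + g + δ)·k; here n + g + δ = 0.119.
At the golden rule the marginal product of capital equals n+g+δ: 0.21·k^(0.21−1) = 0.119. Solving, k_gold = (0.21/0.119)^(1/0.79) ≈ 2.0523.
y_gold = 2.0523^0.21 ≈ 1.1630; c_gold = y_gold − 0.119·k_gold ≈ 0.9188.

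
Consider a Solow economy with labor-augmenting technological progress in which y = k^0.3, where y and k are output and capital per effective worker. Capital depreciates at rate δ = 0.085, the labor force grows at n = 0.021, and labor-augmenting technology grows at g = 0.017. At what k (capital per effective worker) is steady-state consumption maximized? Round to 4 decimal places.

k_gold ≈ 3.5741

Break-even investment rate: n + g + δ = 0.021 + 0.017 + 0.085 = 0.123.
Golden rule sets MPK = n+g+δ: 0.3·k^(0.3−1) = 0.123, so k_gold = (0.3/0.123)^(1/0.7) ≈ 3.5741.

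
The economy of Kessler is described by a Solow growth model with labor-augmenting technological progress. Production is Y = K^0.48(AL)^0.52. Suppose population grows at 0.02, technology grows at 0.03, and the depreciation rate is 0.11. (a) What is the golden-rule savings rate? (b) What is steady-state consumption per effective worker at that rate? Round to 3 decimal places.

(a) s_gold = 0.480; (b) c_gold ≈ 1.434

Capital per effective worker breaks even when investment replaces (n + g + δ)·k; here n + g + δ = 0.16.
For Cobb-Douglas, s_gold equals capital's share: s_gold = 0.48.
Maximizing c = f(k) − (n+g+δ)·k gives f'(k) = n+g+δ, i.e. 0.48·k^(0.48−1) = 0.16, so k_gold = (0.48/0.16)^(1/0.52) ≈ 8.2707.
y_gold = 8.2707^0.48 ≈ 2.7569; c_gold = (1−0.48)·y_gold ≈ 1.4336.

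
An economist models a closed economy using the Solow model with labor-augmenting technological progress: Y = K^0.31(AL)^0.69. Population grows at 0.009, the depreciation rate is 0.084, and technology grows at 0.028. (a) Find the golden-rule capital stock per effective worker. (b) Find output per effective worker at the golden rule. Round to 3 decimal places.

n + g + δ = 0.009 + 0.028 + 0.084 = 0.121.
Maximizing c = f(k) − (n+g+δ)·k gives f'(k) = n+g+δ, i.e. 0.31·k^(0.31−1) = 0.121, so k_gold = (0.31/0.121)^(1/0.69) ≈ 3.9097.
y_gold = 3.9097^0.31 ≈ 1.5260.

(a) k_gold ≈ 3.910; (b) y_gold ≈ 1.526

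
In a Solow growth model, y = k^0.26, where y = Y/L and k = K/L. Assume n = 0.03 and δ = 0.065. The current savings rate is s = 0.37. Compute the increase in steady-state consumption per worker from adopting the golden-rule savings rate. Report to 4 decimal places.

The effective depreciation rate is n + δ = 0.03 + 0.065 = 0.095.
Current steady state (s = 0.37): k* = (0.37/0.095)^(1/0.74) ≈ 6.2798, y* = 6.2798^0.26 ≈ 1.6124, c* = (1−0.37)·1.6124 ≈ 1.0158.
Setting f'(k) = n+δ gives 0.26·k^(0.26−1) = 0.095, hence k_gold = (0.26/0.095)^(1/0.74) ≈ 3.8983.
y_gold = 3.8983^0.26 ≈ 1.4244, c_gold = y_gold − 0.095·k_gold ≈ 1.0540.
Gain: Δc = 1.0540 − 1.0158 ≈ 0.0383.

Δc ≈ 0.0383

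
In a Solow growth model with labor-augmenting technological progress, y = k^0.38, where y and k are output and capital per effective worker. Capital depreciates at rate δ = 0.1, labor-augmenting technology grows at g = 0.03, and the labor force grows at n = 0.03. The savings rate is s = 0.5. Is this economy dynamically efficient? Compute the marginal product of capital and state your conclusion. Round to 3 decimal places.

Break-even investment rate: n + g + δ = 0.03 + 0.03 + 0.1 = 0.16.
Steady-state k*: s·k^0.38 = 0.16·k gives k* = (0.5/0.16)^(1/0.62) ≈ 6.2827.
MPK = 0.38·6.2827^(-0.62) ≈ 0.1216.
MPK < n+g+δ = 0.16, so the economy is dynamically inefficient (over-saving).

dynamically inefficient; MPK ≈ 0.122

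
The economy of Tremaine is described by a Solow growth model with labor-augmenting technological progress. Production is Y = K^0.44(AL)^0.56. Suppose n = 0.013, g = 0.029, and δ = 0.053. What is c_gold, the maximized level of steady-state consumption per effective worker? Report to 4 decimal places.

c_gold ≈ 1.8675

The effective depreciation rate is n + g + δ = 0.013 + 0.029 + 0.053 = 0.095.
Maximizing c = f(k) − (n+g+δ)·k gives f'(k) = n+g+δ, i.e. 0.44·k^(0.44−1) = 0.095, so k_gold = (0.44/0.095)^(1/0.56) ≈ 15.4455.
y_gold = 15.4455^0.44 ≈ 3.3348.
c_gold = y_gold − (n+g+δ)·k_gold = 3.3348 − 0.095·15.4455 ≈ 1.8675.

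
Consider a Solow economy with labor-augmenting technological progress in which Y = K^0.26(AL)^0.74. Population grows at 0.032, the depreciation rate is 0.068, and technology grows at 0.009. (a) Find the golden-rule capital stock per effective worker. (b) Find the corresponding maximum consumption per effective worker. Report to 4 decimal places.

(a) k_gold ≈ 3.2374; (b) c_gold ≈ 1.0043

n + g + δ = 0.032 + 0.009 + 0.068 = 0.109.
At the golden rule the marginal product of capital equals n+g+δ: 0.26·k^(0.26−1) = 0.109. Solving, k_gold = (0.26/0.109)^(1/0.74) ≈ 3.2374.
y_gold = 3.2374^0.26 ≈ 1.3572; c_gold = y_gold − 0.109·k_gold ≈ 1.0043.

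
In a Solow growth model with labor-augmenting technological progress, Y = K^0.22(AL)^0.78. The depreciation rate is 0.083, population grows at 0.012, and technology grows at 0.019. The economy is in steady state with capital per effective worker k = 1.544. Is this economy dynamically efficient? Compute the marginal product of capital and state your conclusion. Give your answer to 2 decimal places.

n + g + δ = 0.012 + 0.019 + 0.083 = 0.114.
MPK = 0.22·k^(0.22−1) = 0.22·1.544^(-0.78) ≈ 0.1568.
MPK > 0.114, so the economy is dynamically efficient (under-saving).

dynamically efficient; MPK ≈ 0.16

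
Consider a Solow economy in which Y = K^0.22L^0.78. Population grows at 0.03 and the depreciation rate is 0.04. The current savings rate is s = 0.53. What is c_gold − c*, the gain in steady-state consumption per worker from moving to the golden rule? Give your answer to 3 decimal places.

Δc ≈ 0.245

Break-even investment rate: n + δ = 0.03 + 0.04 = 0.07.
Current steady state (s = 0.53): k* = (0.53/0.07)^(1/0.78) ≈ 13.4014, y* = 13.4014^0.22 ≈ 1.7700, c* = (1−0.53)·1.7700 ≈ 0.8319.
Setting f'(k) = n+δ gives 0.22·k^(0.22−1) = 0.07, hence k_gold = (0.22/0.07)^(1/0.78) ≈ 4.3411.
y_gold = 4.3411^0.22 ≈ 1.3812, c_gold = y_gold − 0.07·k_gold ≈ 1.0774.
Gain: Δc = 1.0774 − 0.8319 ≈ 0.2455.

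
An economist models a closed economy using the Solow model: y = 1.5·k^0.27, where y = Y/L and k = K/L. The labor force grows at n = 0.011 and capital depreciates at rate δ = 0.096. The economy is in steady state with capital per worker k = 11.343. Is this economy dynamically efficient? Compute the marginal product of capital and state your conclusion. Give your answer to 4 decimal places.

Break-even investment rate: n + δ = 0.011 + 0.096 = 0.107.
MPK = 0.27·1.5·k^(0.27−1) = 0.27·1.5·11.343^(-0.73) ≈ 0.0688.
MPK < 0.107, so the economy is dynamically inefficient (over-saving).

dynamically inefficient; MPK ≈ 0.0688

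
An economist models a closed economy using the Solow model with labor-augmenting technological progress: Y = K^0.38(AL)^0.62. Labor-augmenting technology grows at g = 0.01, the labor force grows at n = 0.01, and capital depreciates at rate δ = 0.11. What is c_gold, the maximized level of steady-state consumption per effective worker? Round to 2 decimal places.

Break-even investment rate: n + g + δ = 0.01 + 0.01 + 0.11 = 0.13.
At the golden rule the marginal product of capital equals n+g+δ: 0.38·k^(0.38−1) = 0.13. Solving, k_gold = (0.38/0.13)^(1/0.62) ≈ 5.6410.
y_gold = 5.6410^0.38 ≈ 1.9298.
c_gold = y_gold − (n+g+δ)·k_gold = 1.9298 − 0.13·5.6410 ≈ 1.1965.

c_gold ≈ 1.20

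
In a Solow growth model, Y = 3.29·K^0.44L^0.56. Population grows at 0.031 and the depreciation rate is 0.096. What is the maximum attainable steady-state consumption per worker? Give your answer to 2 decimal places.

c_gold ≈ 12.47

Capital per worker breaks even when investment replaces (n + δ)·k; here n + δ = 0.127.
Maximizing c = f(k) − (n+δ)·k gives f'(k) = n+δ, i.e. 0.44·3.29·k^(0.44−1) = 0.127, so k_gold = (0.44·3.29/0.127)^(1/0.56) ≈ 77.1299.
y_gold = 3.29·77.1299^0.44 ≈ 22.2625.
c_gold = y_gold − (n+δ)·k_gold = 22.2625 − 0.127·77.1299 ≈ 12.4670.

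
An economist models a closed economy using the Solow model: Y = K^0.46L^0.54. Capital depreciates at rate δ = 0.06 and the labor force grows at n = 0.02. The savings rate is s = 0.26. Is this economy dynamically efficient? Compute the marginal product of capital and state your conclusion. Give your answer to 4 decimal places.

The effective depreciation rate is n + δ = 0.02 + 0.06 = 0.08.
Steady-state k*: s·k^0.46 = 0.08·k gives k* = (0.26/0.08)^(1/0.54) ≈ 8.8702.
MPK = 0.46·8.8702^(-0.54) ≈ 0.1415.
MPK > n+δ = 0.08, so the economy is dynamically efficient (under-saving).

dynamically efficient; MPK ≈ 0.1415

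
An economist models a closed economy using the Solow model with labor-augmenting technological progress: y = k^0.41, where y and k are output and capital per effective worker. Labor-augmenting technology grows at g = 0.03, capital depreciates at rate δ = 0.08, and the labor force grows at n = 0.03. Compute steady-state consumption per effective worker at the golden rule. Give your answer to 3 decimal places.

Break-even investment rate: n + g + δ = 0.03 + 0.03 + 0.08 = 0.14.
Golden rule sets MPK = n+g+δ: 0.41·k^(0.41−1) = 0.14, so k_gold = (0.41/0.14)^(1/0.59) ≈ 6.1793.
y_gold = 6.1793^0.41 ≈ 2.1100.
c_gold = y_gold − (n+g+δ)·k_gold = 2.1100 − 0.14·6.1793 ≈ 1.2449.

c_gold ≈ 1.245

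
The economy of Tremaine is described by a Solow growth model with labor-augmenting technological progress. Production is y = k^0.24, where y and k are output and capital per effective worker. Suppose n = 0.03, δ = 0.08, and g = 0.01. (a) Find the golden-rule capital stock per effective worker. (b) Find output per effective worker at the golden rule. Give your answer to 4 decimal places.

Capital per effective worker breaks even when investment replaces (n + g + δ)·k; here n + g + δ = 0.12.
At the golden rule the marginal product of capital equals n+g+δ: 0.24·k^(0.24−1) = 0.12. Solving, k_gold = (0.24/0.12)^(1/0.76) ≈ 2.4894.
y_gold = 2.4894^0.24 ≈ 1.2447.

(a) k_gold ≈ 2.4894; (b) y_gold ≈ 1.2447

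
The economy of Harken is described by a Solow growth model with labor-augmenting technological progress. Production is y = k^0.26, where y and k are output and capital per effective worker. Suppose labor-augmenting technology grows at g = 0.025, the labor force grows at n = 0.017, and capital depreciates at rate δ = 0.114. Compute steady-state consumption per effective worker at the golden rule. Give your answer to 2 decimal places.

The effective depreciation rate is n + g + δ = 0.017 + 0.025 + 0.114 = 0.156.
Maximizing c = f(k) − (n+g+δ)·k gives f'(k) = n+g+δ, i.e. 0.26·k^(0.26−1) = 0.156, so k_gold = (0.26/0.156)^(1/0.74) ≈ 1.9943.
y_gold = 1.9943^0.26 ≈ 1.1966.
c_gold = y_gold − (n+g+δ)·k_gold = 1.1966 − 0.156·1.9943 ≈ 0.8855.

c_gold ≈ 0.89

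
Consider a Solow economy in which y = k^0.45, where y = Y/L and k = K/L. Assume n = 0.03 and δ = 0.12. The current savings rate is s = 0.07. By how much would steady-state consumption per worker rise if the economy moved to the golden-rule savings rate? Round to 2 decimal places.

Δc ≈ 0.85

The effective depreciation rate is n + δ = 0.03 + 0.12 = 0.15.
Current steady state (s = 0.07): k* = (0.07/0.15)^(1/0.55) ≈ 0.2501, y* = 0.2501^0.45 ≈ 0.5360, c* = (1−0.07)·0.5360 ≈ 0.4985.
Maximizing c = f(k) − (n+δ)·k gives f'(k) = n+δ, i.e. 0.45·k^(0.45−1) = 0.15, so k_gold = (0.45/0.15)^(1/0.55) ≈ 7.3704.
y_gold = 7.3704^0.45 ≈ 2.4568, c_gold = y_gold − 0.15·k_gold ≈ 1.3512.
Gain: Δc = 1.3512 − 0.4985 ≈ 0.8527.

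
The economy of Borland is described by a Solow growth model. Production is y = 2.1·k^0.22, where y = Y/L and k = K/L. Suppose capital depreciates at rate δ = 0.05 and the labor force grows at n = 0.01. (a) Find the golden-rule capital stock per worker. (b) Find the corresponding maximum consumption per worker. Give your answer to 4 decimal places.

Capital per worker breaks even when investment replaces (n + δ)·k; here n + δ = 0.06.
Golden rule sets MPK = n+δ: 0.22·2.1·k^(0.22−1) = 0.06, so k_gold = (0.22·2.1/0.06)^(1/0.78) ≈ 13.6939.
y_gold = 2.1·13.6939^0.22 ≈ 3.7347; c_gold = y_gold − 0.06·k_gold ≈ 2.9131.

(a) k_gold ≈ 13.6939; (b) c_gold ≈ 2.9131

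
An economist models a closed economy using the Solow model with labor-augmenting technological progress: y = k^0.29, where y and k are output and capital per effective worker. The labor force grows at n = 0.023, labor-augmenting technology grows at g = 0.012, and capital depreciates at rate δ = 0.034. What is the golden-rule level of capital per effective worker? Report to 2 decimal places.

Capital per effective worker breaks even when investment replaces (n + g + δ)·k; here n + g + δ = 0.069.
Golden rule sets MPK = n+g+δ: 0.29·k^(0.29−1) = 0.069, so k_gold = (0.29/0.069)^(1/0.71) ≈ 7.5551.

k_gold ≈ 7.56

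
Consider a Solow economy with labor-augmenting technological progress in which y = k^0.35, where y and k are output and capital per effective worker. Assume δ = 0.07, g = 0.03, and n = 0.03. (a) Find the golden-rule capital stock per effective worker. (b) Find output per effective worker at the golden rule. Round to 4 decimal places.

(a) k_gold ≈ 4.5891; (b) y_gold ≈ 1.7045

Capital per effective worker breaks even when investment replaces (n + g + δ)·k; here n + g + δ = 0.13.
At the golden rule the marginal product of capital equals n+g+δ: 0.35·k^(0.35−1) = 0.13. Solving, k_gold = (0.35/0.13)^(1/0.65) ≈ 4.5891.
y_gold = 4.5891^0.35 ≈ 1.7045.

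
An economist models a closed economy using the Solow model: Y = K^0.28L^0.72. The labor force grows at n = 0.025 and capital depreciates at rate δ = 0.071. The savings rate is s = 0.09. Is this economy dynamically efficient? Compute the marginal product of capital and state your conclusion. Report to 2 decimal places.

dynamically efficient; MPK ≈ 0.30

n + δ = 0.025 + 0.071 = 0.096.
Steady-state k*: s·k^0.28 = 0.096·k gives k* = (0.09/0.096)^(1/0.72) ≈ 0.9143.
MPK = 0.28·0.9143^(-0.72) ≈ 0.2987.
MPK > n+δ = 0.096, so the economy is dynamically efficient (under-saving).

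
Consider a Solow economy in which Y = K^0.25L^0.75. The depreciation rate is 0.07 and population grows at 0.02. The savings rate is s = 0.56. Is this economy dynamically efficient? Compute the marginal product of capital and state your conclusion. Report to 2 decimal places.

dynamically inefficient; MPK ≈ 0.04

n + δ = 0.02 + 0.07 = 0.09.
Steady-state k*: s·k^0.25 = 0.09·k gives k* = (0.56/0.09)^(1/0.75) ≈ 11.4444.
MPK = 0.25·11.4444^(-0.75) ≈ 0.0402.
MPK < n+δ = 0.09, so the economy is dynamically inefficient (over-saving).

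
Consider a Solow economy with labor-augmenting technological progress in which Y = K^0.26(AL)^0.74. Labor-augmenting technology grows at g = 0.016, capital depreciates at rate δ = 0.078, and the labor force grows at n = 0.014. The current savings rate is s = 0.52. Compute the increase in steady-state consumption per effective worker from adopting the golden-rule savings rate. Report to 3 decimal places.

Break-even investment rate: n + g + δ = 0.014 + 0.016 + 0.078 = 0.108.
Current steady state (s = 0.52): k* = (0.52/0.108)^(1/0.74) ≈ 8.3638, y* = 8.3638^0.26 ≈ 1.7371, c* = (1−0.52)·1.7371 ≈ 0.8338.
At the golden rule the marginal product of capital equals n+g+δ: 0.26·k^(0.26−1) = 0.108. Solving, k_gold = (0.26/0.108)^(1/0.74) ≈ 3.2780.
y_gold = 3.2780^0.26 ≈ 1.3616, c_gold = y_gold − 0.108·k_gold ≈ 1.0076.
Gain: Δc = 1.0076 − 0.8338 ≈ 0.1738.

Δc ≈ 0.174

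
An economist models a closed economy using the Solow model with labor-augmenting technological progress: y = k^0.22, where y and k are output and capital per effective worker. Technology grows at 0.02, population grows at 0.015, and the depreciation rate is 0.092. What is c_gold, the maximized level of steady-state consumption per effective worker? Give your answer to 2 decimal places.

c_gold ≈ 0.91

Break-even investment rate: n + g + δ = 0.015 + 0.02 + 0.092 = 0.127.
Setting f'(k) = n+g+δ gives 0.22·k^(0.22−1) = 0.127, hence k_gold = (0.22/0.127)^(1/0.78) ≈ 2.0227.
y_gold = 2.0227^0.22 ≈ 1.1676.
c_gold = y_gold − (n+g+δ)·k_gold = 1.1676 − 0.127·2.0227 ≈ 0.9107.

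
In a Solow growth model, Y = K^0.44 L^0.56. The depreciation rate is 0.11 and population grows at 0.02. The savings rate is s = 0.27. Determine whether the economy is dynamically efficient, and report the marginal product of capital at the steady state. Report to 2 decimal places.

dynamically efficient; MPK ≈ 0.21

Break-even investment rate: n + δ = 0.02 + 0.11 = 0.13.
Steady-state k*: s·k^0.44 = 0.13·k gives k* = (0.27/0.13)^(1/0.56) ≈ 3.6883.
MPK = 0.44·3.6883^(-0.56) ≈ 0.2119.
MPK > n+δ = 0.13, so the economy is dynamically efficient (under-saving).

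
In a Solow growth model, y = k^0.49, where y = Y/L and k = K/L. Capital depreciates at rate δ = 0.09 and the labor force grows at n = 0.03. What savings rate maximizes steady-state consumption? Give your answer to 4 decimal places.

s_gold = 0.4900

n + δ = 0.03 + 0.09 = 0.12.
At the golden rule MPK = n+δ, and in any Cobb-Douglas steady state s = (n+δ)·k/y = MPK·k/y = capital's share 0.49.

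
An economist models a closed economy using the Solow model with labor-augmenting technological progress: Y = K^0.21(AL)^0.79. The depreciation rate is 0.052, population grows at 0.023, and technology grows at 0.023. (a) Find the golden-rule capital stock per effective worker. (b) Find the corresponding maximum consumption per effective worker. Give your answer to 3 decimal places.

(a) k_gold ≈ 2.624; (b) c_gold ≈ 0.967

Capital per effective worker breaks even when investment replaces (n + g + δ)·k; here n + g + δ = 0.098.
Setting f'(k) = n+g+δ gives 0.21·k^(0.21−1) = 0.098, hence k_gold = (0.21/0.098)^(1/0.79) ≈ 2.6241.
y_gold = 2.6241^0.21 ≈ 1.2246; c_gold = y_gold − 0.098·k_gold ≈ 0.9674.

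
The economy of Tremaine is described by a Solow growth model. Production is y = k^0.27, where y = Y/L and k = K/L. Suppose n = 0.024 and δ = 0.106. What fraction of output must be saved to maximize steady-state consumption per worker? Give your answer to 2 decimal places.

s_gold = 0.27

The effective depreciation rate is n + δ = 0.024 + 0.106 = 0.13.
At the golden rule MPK = n+δ, and in any Cobb-Douglas steady state s = (n+δ)·k/y = MPK·k/y = capital's share 0.27.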